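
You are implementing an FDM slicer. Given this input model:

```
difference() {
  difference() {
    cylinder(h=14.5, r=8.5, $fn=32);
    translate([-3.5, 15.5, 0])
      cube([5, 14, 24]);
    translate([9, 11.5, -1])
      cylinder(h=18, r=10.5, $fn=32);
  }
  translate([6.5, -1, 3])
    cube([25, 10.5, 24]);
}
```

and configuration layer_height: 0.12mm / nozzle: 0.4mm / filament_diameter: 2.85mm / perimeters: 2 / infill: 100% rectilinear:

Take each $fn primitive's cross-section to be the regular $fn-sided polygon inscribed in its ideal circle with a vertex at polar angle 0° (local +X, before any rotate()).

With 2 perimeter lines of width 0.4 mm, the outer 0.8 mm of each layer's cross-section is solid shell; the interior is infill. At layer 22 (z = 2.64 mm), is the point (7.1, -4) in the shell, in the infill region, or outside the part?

At z = 2.64 mm: the r=8.5 cylinder gives a regular 32-gon of circumradius 8.5 (constant along its height); the 5×14 cube at (-3.5, 15.5) contributes its full rectangle; the r=10.5 cylinder at (9, 11.5) contributes a regular 32-gon of circumradius 10.5; Subtracting the remaining from the first: starting from the r=8.5 cylinder, the 5×14 cube at (-3.5, 15.5) misses the remaining region (no effect); the r=10.5 cylinder at (9, 11.5) partially overlaps it — only the 35.47 mm² overlap (of its 344.14 mm²) is removed, clipping the outline — 1 connected region; the cube at (6.5, -1) is not intersected at this z (z outside [3, 27]); After the difference (first − rest): none of the subtracted shapes is present at this height, so the result so far is unchanged — 1 connected region. Overall, the cross-section is a single solid region. The nearest boundary edge runs (7.85, -3.25)→(7.07, -4.72); distance from the point to it = 0.31 mm. The point is inside the cross-section, 0.31 mm from the nearest boundary — within the 0.8 mm shell band (2 × 0.4).

shell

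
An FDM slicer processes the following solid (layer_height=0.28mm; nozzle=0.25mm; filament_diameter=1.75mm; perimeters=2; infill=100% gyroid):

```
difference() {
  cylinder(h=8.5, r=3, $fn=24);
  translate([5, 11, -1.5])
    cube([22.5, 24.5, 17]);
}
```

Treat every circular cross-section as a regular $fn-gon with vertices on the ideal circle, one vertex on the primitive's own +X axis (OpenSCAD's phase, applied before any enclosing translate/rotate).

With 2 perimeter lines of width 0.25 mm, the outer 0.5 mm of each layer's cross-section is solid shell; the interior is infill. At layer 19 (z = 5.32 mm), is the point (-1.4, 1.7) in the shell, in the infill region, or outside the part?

At z = 5.32 mm: the r=3 cylinder contributes a regular 24-gon of circumradius 3; the cube at (5, 11) (footprint 22.5×24.5) is included at this height; Subtracting the remaining from the first: starting from the r=3 cylinder, the 22.5×24.5 cube at (5, 11) misses the remaining region (no effect) — 1 connected region. Overall, the cross-section is a single solid region. The nearest boundary edge runs (-2.12, 2.12)→(-1.50, 2.60); distance from the point to it = 0.77 mm. The point is inside the cross-section and 0.77 mm from the nearest boundary — more than the 0.5 mm shell width (2 × 0.25), so it's in the infill interior.

infill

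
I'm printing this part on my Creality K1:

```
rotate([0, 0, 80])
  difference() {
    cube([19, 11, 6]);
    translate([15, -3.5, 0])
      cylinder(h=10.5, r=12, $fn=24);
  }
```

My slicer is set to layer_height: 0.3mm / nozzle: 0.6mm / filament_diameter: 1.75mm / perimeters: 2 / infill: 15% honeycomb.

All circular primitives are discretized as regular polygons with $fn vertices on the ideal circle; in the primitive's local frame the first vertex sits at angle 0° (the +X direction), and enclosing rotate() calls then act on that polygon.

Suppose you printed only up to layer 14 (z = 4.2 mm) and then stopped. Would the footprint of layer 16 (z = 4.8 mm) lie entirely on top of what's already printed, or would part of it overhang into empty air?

Compare the two slices. At z = 4.2: the 19×11 cube contributes its full rectangle (area 209.00 mm²); the r=12 cylinder at (15, -3.5) contributes a regular 24-gon of circumradius 12 (area = (24/2)·12.000²·sin(360°/24) = 447.24 mm²); Taking the first minus the rest: starting from the 19×11 cube (209.00 mm²), the r=12 cylinder at (15, -3.5) partially overlaps it — only the 103.47 mm² overlap (of its 447.24 mm²) is removed, clipping the outline — area = 105.53 mm²; (whole slice rotated 80° about Z — lengths, areas and connectivity unchanged). At z = 4.8: the 19×11 cube contributes its full rectangle (area 209.00 mm²); the cylinder at (15, -3.5): section is a regular 24-gon, circumradius r=12 (area = (24/2)·12.000²·sin(360°/24) = 447.24 mm²); Subtracting the remaining from the first: starting from the 19×11 cube (209.00 mm²), the r=12 cylinder at (15, -3.5) partially overlaps it — only the 103.47 mm² overlap (of its 447.24 mm²) is removed, clipping the outline — area = 105.53 mm²; (rotated 80° about Z; rotation is an isometry so areas/perimeters/island counts are preserved). Checking containment: the cross-section at z = 4.8 is a subset of the cross-section at z = 4.2.

entirely on top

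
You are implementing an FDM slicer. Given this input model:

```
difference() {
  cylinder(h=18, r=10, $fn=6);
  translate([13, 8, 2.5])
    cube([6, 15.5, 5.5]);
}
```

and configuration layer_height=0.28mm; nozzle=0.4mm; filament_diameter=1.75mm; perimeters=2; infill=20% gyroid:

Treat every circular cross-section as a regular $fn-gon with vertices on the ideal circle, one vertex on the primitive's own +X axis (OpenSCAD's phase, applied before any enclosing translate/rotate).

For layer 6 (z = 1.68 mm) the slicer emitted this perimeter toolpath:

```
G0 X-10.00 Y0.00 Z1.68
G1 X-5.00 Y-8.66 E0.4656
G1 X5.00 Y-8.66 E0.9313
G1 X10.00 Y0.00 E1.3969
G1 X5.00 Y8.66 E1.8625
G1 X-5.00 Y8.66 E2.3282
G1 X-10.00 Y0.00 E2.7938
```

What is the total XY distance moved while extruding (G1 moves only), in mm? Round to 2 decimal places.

Sum the Euclidean lengths of each G1 segment: total = 60.00 mm.

60.00 mm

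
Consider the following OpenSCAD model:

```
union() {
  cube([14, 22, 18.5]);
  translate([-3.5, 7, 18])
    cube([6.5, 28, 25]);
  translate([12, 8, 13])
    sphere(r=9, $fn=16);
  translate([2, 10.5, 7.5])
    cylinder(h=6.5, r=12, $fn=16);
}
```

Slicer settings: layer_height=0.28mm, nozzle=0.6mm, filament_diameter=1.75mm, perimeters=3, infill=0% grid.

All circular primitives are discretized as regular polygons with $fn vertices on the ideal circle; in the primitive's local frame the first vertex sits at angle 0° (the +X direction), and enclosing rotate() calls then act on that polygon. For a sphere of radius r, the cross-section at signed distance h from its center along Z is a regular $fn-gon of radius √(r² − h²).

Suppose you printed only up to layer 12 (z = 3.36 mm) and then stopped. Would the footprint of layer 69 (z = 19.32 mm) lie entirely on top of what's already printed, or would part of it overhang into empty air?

Compare the two slices. At z = 3.36: the cube is present — its section is the full 14×22 rectangle (area 308.00 mm²); the cube at (-3.5, 7) does not reach this height (z outside [18, 43]); the sphere at (12, 8) does not reach this height (|z−center|=9.640 > r=9); the cylinder at (2, 10.5) is not intersected at this z (z outside [7.5, 14]); Combining (union): only the 14×22 cube is present, so the union is just that shape — area = 308.00 mm². At z = 19.32: the cube does not reach this height (z outside [0, 18.5]); the 6.5×28 cube at (-3.5, 7) contributes its full rectangle (area 182.00 mm²); the r=9 sphere at (12, 8) slices to a regular 16-gon of circumradius 6.408 (√(r²−h²) with h=6.32 from center) (area = (16/2)·6.408²·sin(360°/16) = 125.70 mm²); the cylinder at (2, 10.5) is absent (z outside [7.5, 14]); Merging all regions: the 2 present regions are separate (no shared area or edge), so areas and boundary lengths simply add and each stays a separate island — area = 307.70 mm². Checking containment: at z = 19.32 the cross-section extends beyond the z = 3.36 cross-section by about 175.01 mm².

part overhangs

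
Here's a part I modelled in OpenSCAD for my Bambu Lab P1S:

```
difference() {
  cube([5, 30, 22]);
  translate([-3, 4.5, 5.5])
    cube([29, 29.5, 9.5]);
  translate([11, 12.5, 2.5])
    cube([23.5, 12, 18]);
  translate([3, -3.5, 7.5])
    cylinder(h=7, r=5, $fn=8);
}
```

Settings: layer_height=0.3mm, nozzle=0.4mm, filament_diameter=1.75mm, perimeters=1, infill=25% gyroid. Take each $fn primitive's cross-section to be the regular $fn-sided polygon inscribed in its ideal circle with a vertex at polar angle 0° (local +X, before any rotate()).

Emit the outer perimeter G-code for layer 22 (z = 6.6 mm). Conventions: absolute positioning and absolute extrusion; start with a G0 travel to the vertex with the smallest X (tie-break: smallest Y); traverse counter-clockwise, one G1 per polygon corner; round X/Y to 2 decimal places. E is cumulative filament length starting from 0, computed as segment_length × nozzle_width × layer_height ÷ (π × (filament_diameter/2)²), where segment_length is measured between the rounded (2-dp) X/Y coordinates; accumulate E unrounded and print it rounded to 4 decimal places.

At z = 6.6 mm: the cube (footprint 5×30) is included at this height; the cube at (-3, 4.5) (footprint 29×29.5) is included at this height; the 23.5×12 cube at (11, 12.5) contributes its full rectangle; the cylinder at (3, -3.5) is absent (z outside [7.5, 14.5]); After the difference (first − rest): starting from the 5×30 cube, the 29×29.5 cube at (-3, 4.5) partially overlaps it — only the 127.50 mm² overlap (of its 855.50 mm²) is removed, clipping the outline; the 23.5×12 cube at (11, 12.5) misses the remaining region (no effect) — 1 connected region. The outline is a single polygon with 4 vertices. Extrusion per mm of travel: 0.4 × 0.3 / (π × 0.875²) = 0.049890. Accumulating E over each segment gives final E = 0.9479.

G0 X0.00 Y0.00 Z6.60
G1 X5.00 Y0.00 E0.2495
G1 X5.00 Y4.50 E0.4740
G1 X0.00 Y4.50 E0.7234
G1 X0.00 Y0.00 E0.9479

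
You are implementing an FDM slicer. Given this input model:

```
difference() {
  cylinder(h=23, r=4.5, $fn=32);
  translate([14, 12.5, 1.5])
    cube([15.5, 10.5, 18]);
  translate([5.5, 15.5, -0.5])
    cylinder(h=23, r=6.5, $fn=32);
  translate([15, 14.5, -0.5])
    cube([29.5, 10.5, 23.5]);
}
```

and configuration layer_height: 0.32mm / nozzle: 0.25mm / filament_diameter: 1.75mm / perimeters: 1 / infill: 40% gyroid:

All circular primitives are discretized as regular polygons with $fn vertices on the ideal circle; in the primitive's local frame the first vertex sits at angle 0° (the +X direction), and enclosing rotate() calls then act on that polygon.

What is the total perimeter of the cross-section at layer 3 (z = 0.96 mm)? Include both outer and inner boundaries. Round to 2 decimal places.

28.23 mm

At z = 0.96 mm: the r=4.5 cylinder contributes a regular 32-gon of circumradius 4.5 (perimeter = 2·32·4.500·sin(180°/32) = 28.23 mm); the cube at (14, 12.5) is absent (z outside [1.5, 19.5]); the r=6.5 cylinder at (5.5, 15.5) contributes a regular 32-gon of circumradius 6.5 (perimeter = 2·32·6.500·sin(180°/32) = 40.78 mm); the 29.5×10.5 cube at (15, 14.5) contributes its full rectangle (perimeter 80.00 mm); After the difference (first − rest): starting from the r=4.5 cylinder, the r=6.5 cylinder at (5.5, 15.5) misses the remaining region (no effect); the 29.5×10.5 cube at (15, 14.5) misses the remaining region (no effect) — boundary = 28.23 mm. Overall, the cross-section is a single solid region. Total boundary length (outer) = 28.23 mm.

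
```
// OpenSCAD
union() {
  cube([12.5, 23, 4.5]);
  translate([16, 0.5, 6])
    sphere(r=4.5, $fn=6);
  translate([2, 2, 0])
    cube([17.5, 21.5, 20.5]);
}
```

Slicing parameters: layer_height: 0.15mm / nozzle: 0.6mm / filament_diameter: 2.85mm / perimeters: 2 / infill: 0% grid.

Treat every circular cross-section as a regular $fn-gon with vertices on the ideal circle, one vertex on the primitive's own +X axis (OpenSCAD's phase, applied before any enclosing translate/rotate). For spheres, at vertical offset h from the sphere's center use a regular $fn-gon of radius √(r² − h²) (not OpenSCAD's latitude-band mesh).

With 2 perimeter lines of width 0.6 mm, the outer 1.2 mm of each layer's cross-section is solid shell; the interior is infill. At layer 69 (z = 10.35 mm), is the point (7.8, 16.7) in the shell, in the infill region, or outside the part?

infill

At z = 10.35 mm: the cube is not intersected at this z (z outside [0, 4.5]); the r=4.5 sphere at (16, 0.5) slices to a regular 6-gon of circumradius 1.152 (√(r²−h²) with h=4.35 from center); the cube at (2, 2) is present — its section is the full 17.5×21.5 rectangle; Taking the union: the 2 present regions are separate (no shared area or edge), so areas and boundary lengths simply add and each stays a separate island — 2 connected regions. Overall, the cross-section has 2 separate islands. The nearest boundary edge runs (2.00, 2.00)→(2.00, 23.50); distance from the point to it = 5.80 mm. (Shell/infill is judged within the island containing the point — the largest one.) The point is inside the cross-section and 5.80 mm from the nearest boundary — more than the 1.2 mm shell width (2 × 0.6), so it's in the infill interior.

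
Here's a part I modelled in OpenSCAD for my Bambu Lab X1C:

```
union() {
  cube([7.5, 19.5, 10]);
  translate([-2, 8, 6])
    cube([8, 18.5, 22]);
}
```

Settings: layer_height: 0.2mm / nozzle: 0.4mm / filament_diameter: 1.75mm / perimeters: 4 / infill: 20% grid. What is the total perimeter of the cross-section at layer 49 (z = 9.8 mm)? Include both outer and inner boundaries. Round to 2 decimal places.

At z = 9.8 mm: the cube is present — its section is the full 7.5×19.5 rectangle (perimeter 54.00 mm); the cube at (-2, 8) (footprint 8×18.5) is included at this height (perimeter 53.00 mm); Combining (union): the regions partially overlap (shared area 69.00 mm²), so the edge portions inside another operand are dropped and the merged outline is re-measured after clipping — boundary = 72.00 mm. Overall, the cross-section is a single solid region. Total boundary length (outer) = 72.00 mm.

72.00 mm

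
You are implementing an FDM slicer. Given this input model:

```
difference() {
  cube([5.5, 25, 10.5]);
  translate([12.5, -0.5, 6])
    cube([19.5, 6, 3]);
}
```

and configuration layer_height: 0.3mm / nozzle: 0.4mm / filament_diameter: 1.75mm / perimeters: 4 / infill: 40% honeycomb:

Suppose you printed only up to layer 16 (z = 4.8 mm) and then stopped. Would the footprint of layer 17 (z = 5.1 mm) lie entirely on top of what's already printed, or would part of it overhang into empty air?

entirely on top

Compare the two slices. At z = 4.8: the cube is present — its section is the full 5.5×25 rectangle (area 137.50 mm²); the cube at (12.5, -0.5) is not intersected at this z (z outside [6, 9]); Taking the first minus the rest: none of the subtracted shapes is present at this height, so the 5.5×25 cube is unchanged — area = 137.50 mm². At z = 5.1: the cube (footprint 5.5×25) is included at this height (area 137.50 mm²); the cube at (12.5, -0.5) is not intersected at this z (z outside [6, 9]); After the difference (first − rest): none of the subtracted shapes is present at this height, so the 5.5×25 cube is unchanged — area = 137.50 mm². Checking containment: the cross-section at z = 5.1 is a subset of the cross-section at z = 4.8.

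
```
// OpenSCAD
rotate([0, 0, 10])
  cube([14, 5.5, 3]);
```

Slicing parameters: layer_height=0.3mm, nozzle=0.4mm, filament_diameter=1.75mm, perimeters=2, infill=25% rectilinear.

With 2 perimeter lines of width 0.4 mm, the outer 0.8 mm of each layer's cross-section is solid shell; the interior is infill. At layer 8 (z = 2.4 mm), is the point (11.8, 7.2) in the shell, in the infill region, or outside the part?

shell

At z = 2.4 mm: the 14×5.5 cube contributes its full rectangle; (rotated 10° about Z; rotation is an isometry so areas/perimeters/island counts are preserved). Overall, the cross-section is a single solid region. Undo the 10° rotation: the query point maps to (12.871, 5.042) in the un-rotated model frame. The nearest boundary edge runs (14.00, 5.50)→(0.00, 5.50); distance from the point to it = 0.46 mm. The point is inside the cross-section, 0.46 mm from the nearest boundary — within the 0.8 mm shell band (2 × 0.4).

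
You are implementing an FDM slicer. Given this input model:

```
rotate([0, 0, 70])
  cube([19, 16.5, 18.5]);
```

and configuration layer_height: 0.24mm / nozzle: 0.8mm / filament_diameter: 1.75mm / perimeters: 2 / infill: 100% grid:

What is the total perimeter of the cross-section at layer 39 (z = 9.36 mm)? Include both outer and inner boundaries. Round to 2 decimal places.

At z = 9.36 mm: the 19×16.5 cube contributes its full rectangle (perimeter 71.00 mm); (whole slice rotated 70° about Z — lengths, areas and connectivity unchanged). Overall, the cross-section is a single solid region. Total boundary length (outer) = 71.00 mm.

71.00 mm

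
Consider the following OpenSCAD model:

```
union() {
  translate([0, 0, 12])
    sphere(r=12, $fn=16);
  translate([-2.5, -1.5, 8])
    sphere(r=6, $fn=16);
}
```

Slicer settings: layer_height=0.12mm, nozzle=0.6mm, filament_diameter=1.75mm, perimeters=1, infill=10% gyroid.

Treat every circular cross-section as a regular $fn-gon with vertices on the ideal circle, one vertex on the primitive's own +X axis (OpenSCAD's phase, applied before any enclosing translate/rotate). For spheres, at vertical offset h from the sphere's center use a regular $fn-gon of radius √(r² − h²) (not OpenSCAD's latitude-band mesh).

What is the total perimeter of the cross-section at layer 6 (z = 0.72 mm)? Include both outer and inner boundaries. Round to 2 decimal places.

25.56 mm

At z = 0.72 mm: the r=12 sphere contributes a regular 16-gon of circumradius √(12²−11.28²) = 4.094 (perimeter = 2·16·4.094·sin(180°/16) = 25.56 mm); the sphere at (-2.5, -1.5) is not intersected at this z (|z−center|=7.280 > r=6); Taking the union: only the r=12 sphere is present, so the union is just that shape — boundary = 25.56 mm. Overall, the cross-section is a single solid region. Total boundary length (outer) = 25.56 mm.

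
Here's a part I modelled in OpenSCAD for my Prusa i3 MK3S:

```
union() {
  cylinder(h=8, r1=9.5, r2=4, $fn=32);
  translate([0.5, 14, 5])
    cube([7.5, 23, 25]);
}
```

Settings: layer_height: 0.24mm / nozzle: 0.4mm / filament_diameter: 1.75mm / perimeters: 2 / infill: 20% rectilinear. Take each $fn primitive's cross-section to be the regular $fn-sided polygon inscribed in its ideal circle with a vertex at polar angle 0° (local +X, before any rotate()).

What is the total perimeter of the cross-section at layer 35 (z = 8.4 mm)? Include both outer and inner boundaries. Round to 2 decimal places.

61.00 mm

At z = 8.4 mm: the cone is absent (z outside [0, 8]); the cube at (0.5, 14) is present — its section is the full 7.5×23 rectangle (perimeter 61.00 mm); Taking the union: only the 7.5×23 cube at (0.5, 14) is present, so the union is just that shape — boundary = 61.00 mm. Overall, the cross-section is a single solid region. Total boundary length (outer) = 61.00 mm.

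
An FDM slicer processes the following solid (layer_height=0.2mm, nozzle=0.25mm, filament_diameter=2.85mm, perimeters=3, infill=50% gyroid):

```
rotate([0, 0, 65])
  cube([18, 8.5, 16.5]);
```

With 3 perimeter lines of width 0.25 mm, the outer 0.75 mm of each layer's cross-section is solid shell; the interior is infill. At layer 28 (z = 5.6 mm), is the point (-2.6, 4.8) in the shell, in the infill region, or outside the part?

At z = 5.6 mm: the cube is present — its section is the full 18×8.5 rectangle; (whole slice rotated 65° about Z — lengths, areas and connectivity unchanged). Overall, the cross-section is a single solid region. Undo the 65° rotation: the query point maps to (3.251, 4.385) in the un-rotated model frame. The nearest boundary edge runs (0.00, 8.50)→(0.00, 0.00); distance from the point to it = 3.25 mm. The point is inside the cross-section and 3.25 mm from the nearest boundary — more than the 0.75 mm shell width (3 × 0.25), so it's in the infill interior.

infill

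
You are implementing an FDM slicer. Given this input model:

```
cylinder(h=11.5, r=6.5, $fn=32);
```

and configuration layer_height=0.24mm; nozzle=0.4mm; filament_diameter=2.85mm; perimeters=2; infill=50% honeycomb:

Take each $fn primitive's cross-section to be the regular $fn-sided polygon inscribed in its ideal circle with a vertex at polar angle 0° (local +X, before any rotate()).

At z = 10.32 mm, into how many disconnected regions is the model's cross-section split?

At z = 10.32 mm: the r=6.5 cylinder contributes a regular 32-gon of circumradius 6.5. The result has 1 disconnected region.

1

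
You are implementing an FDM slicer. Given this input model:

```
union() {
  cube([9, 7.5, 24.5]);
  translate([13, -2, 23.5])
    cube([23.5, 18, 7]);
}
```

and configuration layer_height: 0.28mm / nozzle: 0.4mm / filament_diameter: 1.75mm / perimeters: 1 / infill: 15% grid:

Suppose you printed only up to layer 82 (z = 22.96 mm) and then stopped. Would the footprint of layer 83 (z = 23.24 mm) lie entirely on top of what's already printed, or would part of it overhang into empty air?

Compare the two slices. At z = 22.96: the cube is present — its section is the full 9×7.5 rectangle (area 67.50 mm²); the cube at (13, -2) is absent (z outside [23.5, 30.5]); Combining (union): only the 9×7.5 cube is present, so the union is just that shape — area = 67.50 mm². At z = 23.24: the cube (footprint 9×7.5) is included at this height (area 67.50 mm²); the cube at (13, -2) is absent (z outside [23.5, 30.5]); Combining (union): only the 9×7.5 cube is present, so the union is just that shape — area = 67.50 mm². Checking containment: the cross-section at z = 23.24 is a subset of the cross-section at z = 22.96.

entirely on top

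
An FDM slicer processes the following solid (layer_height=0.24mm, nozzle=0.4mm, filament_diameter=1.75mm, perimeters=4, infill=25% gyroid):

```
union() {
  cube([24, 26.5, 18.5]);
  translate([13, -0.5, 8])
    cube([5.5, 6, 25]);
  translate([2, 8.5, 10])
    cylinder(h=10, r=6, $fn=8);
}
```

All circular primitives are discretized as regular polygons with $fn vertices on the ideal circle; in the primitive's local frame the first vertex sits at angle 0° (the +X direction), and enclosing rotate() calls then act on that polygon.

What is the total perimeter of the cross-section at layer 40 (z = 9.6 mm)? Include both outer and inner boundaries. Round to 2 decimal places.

102.00 mm

At z = 9.6 mm: the cube is present — its section is the full 24×26.5 rectangle (perimeter 101.00 mm); the cube at (13, -0.5) (footprint 5.5×6) is included at this height (perimeter 23.00 mm); the cylinder at (2, 8.5) is not intersected at this z (z outside [10, 20]); Combining (union): the regions partially overlap (shared area 30.25 mm²), so the edge portions inside another operand are dropped and the merged outline is re-measured after clipping — boundary = 102.00 mm. Overall, the cross-section is a single solid region. Total boundary length (outer) = 102.00 mm.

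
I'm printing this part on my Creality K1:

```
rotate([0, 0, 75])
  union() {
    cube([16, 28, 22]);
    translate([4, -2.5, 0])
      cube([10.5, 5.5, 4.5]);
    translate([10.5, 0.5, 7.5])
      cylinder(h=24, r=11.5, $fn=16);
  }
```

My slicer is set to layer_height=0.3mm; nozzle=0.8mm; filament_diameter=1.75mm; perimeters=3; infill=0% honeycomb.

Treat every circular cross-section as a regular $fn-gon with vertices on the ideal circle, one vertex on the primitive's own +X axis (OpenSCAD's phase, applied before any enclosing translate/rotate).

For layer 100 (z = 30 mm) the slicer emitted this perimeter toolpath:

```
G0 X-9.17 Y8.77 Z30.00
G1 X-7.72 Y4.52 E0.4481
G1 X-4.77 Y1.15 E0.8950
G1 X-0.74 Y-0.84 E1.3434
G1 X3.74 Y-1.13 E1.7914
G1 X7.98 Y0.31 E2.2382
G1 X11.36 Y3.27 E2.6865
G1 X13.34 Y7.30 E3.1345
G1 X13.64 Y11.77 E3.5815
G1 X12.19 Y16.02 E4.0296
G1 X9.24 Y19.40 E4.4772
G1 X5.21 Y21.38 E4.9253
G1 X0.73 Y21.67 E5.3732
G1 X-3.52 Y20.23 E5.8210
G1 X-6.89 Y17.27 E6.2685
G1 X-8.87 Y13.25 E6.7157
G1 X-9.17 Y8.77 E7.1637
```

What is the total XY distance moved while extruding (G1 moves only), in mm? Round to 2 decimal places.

Sum the Euclidean lengths of each G1 segment: total = 71.79 mm.

71.79 mm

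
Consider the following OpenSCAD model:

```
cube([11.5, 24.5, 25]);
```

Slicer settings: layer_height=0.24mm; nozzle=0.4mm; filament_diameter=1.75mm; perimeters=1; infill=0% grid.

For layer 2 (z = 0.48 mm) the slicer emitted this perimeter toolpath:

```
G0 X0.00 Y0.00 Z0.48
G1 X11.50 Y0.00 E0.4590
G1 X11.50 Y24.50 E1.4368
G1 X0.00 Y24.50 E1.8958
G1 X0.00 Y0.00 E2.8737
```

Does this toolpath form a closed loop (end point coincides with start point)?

yes

Start point (G0): (0.00, 0.00). End point (last G1): the path returns to the start — closed.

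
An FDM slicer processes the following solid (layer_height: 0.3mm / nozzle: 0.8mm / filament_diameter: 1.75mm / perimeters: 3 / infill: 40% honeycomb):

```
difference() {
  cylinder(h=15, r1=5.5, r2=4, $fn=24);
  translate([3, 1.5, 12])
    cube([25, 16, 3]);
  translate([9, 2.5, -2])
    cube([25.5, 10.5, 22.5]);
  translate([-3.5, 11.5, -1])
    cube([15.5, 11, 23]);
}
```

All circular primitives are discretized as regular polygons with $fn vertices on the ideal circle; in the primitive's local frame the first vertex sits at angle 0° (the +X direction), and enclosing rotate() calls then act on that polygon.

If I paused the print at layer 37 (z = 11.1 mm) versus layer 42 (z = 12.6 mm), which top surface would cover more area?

Layer 37 (z = 11.1): the cone: at t=0.740 of its height the radius interpolates to r₁+(r₂−r₁)t = 4.390, giving a regular 24-gon of that circumradius (area = (24/2)·4.390²·sin(360°/24) = 59.86 mm²); the cube at (3, 1.5) is not intersected at this z (z outside [12, 15]); the cube at (9, 2.5) is present — its section is the full 25.5×10.5 rectangle (area 267.75 mm²); the cube at (-3.5, 11.5) (footprint 15.5×11) is included at this height (area 170.50 mm²); After the difference (first − rest): starting from the cone (59.86 mm²), the 25.5×10.5 cube at (9, 2.5) misses the remaining region (no effect); the 15.5×11 cube at (-3.5, 11.5) misses the remaining region (no effect) — area = 59.86 mm². So its area = 59.86 mm². Layer 42 (z = 12.6): the cone: at t=0.840 of its height the radius interpolates to r₁+(r₂−r₁)t = 4.240, giving a regular 24-gon of that circumradius (area = (24/2)·4.240²·sin(360°/24) = 55.84 mm²); the cube at (3, 1.5) is present — its section is the full 25×16 rectangle (area 400.00 mm²); the cube at (9, 2.5) is present — its section is the full 25.5×10.5 rectangle (area 267.75 mm²); the cube at (-3.5, 11.5) is present — its section is the full 15.5×11 rectangle (area 170.50 mm²); Subtracting the remaining from the first: starting from the cone (55.84 mm²), the 25×16 cube at (3, 1.5) partially overlaps it — only the 0.79 mm² overlap (of its 400.00 mm²) is removed, clipping the outline; the 25.5×10.5 cube at (9, 2.5) misses the remaining region (no effect); the 15.5×11 cube at (-3.5, 11.5) misses the remaining region (no effect) — area = 55.04 mm². So its area = 55.04 mm². Layer 37 is larger (59.86 vs 55.04 mm²).

layer 37 (z = 11.1 mm)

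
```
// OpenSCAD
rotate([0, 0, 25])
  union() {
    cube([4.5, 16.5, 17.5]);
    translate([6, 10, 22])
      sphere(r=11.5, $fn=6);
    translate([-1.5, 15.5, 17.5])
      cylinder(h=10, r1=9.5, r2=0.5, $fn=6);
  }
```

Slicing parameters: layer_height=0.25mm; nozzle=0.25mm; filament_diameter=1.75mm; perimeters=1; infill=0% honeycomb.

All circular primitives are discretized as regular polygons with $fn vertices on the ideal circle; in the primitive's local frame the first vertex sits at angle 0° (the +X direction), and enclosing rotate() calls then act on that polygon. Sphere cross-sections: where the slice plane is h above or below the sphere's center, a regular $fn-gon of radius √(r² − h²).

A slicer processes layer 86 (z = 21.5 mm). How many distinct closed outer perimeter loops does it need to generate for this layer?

1

At z = 21.5 mm: the cube is absent (z outside [0, 17.5]); the r=11.5 sphere at (6, 10) slices to a regular 6-gon of circumradius 11.489 (√(r²−h²) with h=0.5 from center); the cone at (-1.5, 15.5) contributes a regular 6-gon of circumradius 5.900 (interpolated between r1=9.5 and r2=0.5 at t=0.400); Merging all regions: the regions partially overlap (shared area 52.46 mm²), so overlapping operands fuse into one piece — 1 connected region; (whole slice rotated 25° about Z — lengths, areas and connectivity unchanged). The result has 1 disconnected region.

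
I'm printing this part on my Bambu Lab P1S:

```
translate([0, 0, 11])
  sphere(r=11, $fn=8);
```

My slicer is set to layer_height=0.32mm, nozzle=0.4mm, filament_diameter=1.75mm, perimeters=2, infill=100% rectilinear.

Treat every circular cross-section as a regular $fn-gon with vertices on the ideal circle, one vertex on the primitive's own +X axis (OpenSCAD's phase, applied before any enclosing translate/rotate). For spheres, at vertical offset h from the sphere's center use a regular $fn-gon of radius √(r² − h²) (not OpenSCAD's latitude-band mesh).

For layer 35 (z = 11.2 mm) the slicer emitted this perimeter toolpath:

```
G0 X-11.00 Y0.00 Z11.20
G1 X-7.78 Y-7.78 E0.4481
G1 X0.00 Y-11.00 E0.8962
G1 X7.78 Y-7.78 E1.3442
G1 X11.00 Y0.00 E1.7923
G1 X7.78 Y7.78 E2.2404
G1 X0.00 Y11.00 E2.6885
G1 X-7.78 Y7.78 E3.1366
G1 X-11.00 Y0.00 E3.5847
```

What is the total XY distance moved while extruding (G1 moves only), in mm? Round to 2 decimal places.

67.36 mm

Sum the Euclidean lengths of each G1 segment: total = 67.36 mm.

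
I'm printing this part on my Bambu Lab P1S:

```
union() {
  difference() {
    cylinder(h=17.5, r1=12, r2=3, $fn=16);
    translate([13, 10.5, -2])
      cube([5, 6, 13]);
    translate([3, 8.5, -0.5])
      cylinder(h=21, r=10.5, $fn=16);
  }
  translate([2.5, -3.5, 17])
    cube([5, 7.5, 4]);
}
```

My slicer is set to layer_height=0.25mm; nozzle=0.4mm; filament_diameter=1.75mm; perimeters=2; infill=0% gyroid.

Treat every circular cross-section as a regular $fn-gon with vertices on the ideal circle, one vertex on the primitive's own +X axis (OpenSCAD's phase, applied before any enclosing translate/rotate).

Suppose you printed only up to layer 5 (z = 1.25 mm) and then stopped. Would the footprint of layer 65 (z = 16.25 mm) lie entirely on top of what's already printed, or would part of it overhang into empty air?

Compare the two slices. At z = 1.25: the cone: at t=0.071 of its height the radius interpolates to r₁+(r₂−r₁)t = 11.357, giving a regular 16-gon of that circumradius (area = (16/2)·11.357²·sin(360°/16) = 394.88 mm²); the cube at (13, 10.5) is present — its section is the full 5×6 rectangle (area 30.00 mm²); the r=10.5 cylinder at (3, 8.5) gives a regular 16-gon of circumradius 10.5 (constant along its height) (area = (16/2)·10.500²·sin(360°/16) = 337.53 mm²); Subtracting the remaining from the first: starting from the cone (394.88 mm²), the 5×6 cube at (13, 10.5) misses the remaining region (no effect); the r=10.5 cylinder at (3, 8.5) partially overlaps it — only the 176.56 mm² overlap (of its 337.53 mm²) is removed, clipping the outline — area = 218.32 mm²; the cube at (2.5, -3.5) is not intersected at this z (z outside [17, 21]); Taking the union: only the result so far is present, so the union is just that shape — area = 218.32 mm². At z = 16.25: the cone: at t=0.929 of its height the radius interpolates to r₁+(r₂−r₁)t = 3.643, giving a regular 16-gon of that circumradius (area = (16/2)·3.643²·sin(360°/16) = 40.63 mm²); the cube at (13, 10.5) is not intersected at this z (z outside [-2, 11]); the r=10.5 cylinder at (3, 8.5) contributes a regular 16-gon of circumradius 10.5 (area = (16/2)·10.500²·sin(360°/16) = 337.53 mm²); Taking the first minus the rest: starting from the cone (40.63 mm²), the r=10.5 cylinder at (3, 8.5) partially overlaps it — only the 28.42 mm² overlap (of its 337.53 mm²) is removed, clipping the outline — area = 12.20 mm²; the cube at (2.5, -3.5) is not intersected at this z (z outside [17, 21]); Combining (union): only the result so far is present, so the union is just that shape — area = 12.20 mm². Checking containment: the cross-section at z = 16.25 is a subset of the cross-section at z = 1.25.

entirely on top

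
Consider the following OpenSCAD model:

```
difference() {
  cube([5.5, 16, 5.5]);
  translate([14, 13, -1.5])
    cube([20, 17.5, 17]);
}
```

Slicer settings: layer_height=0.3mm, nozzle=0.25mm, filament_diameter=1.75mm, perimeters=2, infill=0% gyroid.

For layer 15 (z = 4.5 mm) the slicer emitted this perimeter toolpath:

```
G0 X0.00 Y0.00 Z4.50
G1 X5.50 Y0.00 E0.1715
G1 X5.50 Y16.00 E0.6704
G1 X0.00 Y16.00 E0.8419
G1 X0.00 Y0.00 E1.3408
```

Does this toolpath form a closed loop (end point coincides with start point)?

Start point (G0): (0.00, 0.00). End point (last G1): the path returns to the start — closed.

yes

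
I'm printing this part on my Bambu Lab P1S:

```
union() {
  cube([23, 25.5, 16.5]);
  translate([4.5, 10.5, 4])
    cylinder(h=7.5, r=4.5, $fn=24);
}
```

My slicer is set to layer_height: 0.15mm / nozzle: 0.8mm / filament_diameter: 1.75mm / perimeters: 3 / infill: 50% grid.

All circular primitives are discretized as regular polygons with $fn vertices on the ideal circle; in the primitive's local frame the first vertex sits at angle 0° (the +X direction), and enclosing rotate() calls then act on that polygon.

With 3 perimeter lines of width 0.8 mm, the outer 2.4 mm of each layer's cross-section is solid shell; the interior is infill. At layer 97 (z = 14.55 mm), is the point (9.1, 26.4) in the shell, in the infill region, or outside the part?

At z = 14.55 mm: the cube (footprint 23×25.5) is included at this height; the cylinder at (4.5, 10.5) does not reach this height (z outside [4, 11.5]); Taking the union: only the 23×25.5 cube is present, so the union is just that shape — 1 connected region. Overall, the cross-section is a single solid region. The nearest boundary edge runs (23.00, 25.50)→(0.00, 25.50); distance from the point to it = 0.90 mm. The point is not inside any of the regions above, so it lies outside the cross-section (0.90 mm from the nearest boundary).

outside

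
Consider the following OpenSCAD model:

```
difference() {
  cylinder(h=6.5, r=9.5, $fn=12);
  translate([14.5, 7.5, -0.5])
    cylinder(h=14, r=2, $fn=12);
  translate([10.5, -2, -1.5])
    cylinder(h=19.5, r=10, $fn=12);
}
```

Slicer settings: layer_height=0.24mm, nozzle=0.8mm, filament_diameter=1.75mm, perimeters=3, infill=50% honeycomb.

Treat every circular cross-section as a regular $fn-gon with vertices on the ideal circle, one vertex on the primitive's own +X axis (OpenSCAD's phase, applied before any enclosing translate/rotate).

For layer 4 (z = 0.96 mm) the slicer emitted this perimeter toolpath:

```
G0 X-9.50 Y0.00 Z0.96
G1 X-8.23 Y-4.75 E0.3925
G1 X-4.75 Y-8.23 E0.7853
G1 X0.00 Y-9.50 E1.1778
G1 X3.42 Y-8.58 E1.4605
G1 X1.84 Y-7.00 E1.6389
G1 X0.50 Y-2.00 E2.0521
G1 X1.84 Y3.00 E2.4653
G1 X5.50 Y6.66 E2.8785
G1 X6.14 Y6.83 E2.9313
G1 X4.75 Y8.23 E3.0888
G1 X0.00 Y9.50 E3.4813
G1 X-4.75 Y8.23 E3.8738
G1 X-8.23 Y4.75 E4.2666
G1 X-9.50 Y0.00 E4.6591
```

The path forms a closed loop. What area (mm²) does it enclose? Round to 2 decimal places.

177.91 mm²

Apply the shoelace formula to the sequence of (X, Y) vertices; enclosed area = 177.91 mm².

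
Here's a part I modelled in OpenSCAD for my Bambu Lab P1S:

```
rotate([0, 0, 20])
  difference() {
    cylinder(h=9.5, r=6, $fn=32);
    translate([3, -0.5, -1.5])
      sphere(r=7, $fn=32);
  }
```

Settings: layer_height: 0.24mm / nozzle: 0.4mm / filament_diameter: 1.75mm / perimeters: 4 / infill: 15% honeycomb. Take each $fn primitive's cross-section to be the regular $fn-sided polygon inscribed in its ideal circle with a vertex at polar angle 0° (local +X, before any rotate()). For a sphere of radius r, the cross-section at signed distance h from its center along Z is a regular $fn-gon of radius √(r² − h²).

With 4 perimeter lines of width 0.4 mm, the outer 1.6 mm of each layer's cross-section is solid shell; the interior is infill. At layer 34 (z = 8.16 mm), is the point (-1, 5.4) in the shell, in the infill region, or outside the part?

At z = 8.16 mm: the r=6 cylinder gives a regular 32-gon of circumradius 6 (constant along its height); the sphere at (3, -0.5) is absent (|z−center|=9.660 > r=7); After the difference (first − rest): none of the subtracted shapes is present at this height, so the r=6 cylinder is unchanged — 1 connected region; (rotated 20° about Z; rotation is an isometry so areas/perimeters/island counts are preserved). Overall, the cross-section is a single solid region. Undo the 20° rotation: the query point maps to (0.907, 5.416) in the un-rotated model frame. The nearest boundary edge runs (1.17, 5.88)→(0.00, 6.00); distance from the point to it = 0.49 mm. The point is inside the cross-section, 0.49 mm from the nearest boundary — within the 1.6 mm shell band (4 × 0.4).

shell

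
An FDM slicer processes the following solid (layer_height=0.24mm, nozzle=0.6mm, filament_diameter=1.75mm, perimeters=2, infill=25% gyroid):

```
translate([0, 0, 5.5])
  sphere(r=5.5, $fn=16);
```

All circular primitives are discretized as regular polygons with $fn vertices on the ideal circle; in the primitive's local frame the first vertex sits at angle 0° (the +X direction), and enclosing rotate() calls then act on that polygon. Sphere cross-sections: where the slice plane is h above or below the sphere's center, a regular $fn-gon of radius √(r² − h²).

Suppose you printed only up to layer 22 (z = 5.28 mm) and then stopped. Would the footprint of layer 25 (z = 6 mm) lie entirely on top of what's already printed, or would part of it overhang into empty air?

entirely on top

Compare the two slices. At z = 5.28: the sphere: section is a regular 16-gon, circumradius = √(r²−h²) = √(5.5²−0.22²) = 5.496 (area = (16/2)·5.496²·sin(360°/16) = 92.46 mm²). At z = 6: the sphere: section is a regular 16-gon, circumradius = √(r²−h²) = √(5.5²−0.5²) = 5.477 (area = (16/2)·5.477²·sin(360°/16) = 91.84 mm²). Checking containment: the cross-section at z = 6 is a subset of the cross-section at z = 5.28.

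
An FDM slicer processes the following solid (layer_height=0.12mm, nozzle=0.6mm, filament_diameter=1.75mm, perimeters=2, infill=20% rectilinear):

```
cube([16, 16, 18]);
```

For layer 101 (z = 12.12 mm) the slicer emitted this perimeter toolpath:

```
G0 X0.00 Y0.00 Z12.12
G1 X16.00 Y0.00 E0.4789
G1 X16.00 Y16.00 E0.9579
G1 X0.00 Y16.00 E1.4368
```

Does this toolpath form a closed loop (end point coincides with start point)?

no

Start point (G0): (0.00, 0.00). End point (last G1): the path does not return to the start — open.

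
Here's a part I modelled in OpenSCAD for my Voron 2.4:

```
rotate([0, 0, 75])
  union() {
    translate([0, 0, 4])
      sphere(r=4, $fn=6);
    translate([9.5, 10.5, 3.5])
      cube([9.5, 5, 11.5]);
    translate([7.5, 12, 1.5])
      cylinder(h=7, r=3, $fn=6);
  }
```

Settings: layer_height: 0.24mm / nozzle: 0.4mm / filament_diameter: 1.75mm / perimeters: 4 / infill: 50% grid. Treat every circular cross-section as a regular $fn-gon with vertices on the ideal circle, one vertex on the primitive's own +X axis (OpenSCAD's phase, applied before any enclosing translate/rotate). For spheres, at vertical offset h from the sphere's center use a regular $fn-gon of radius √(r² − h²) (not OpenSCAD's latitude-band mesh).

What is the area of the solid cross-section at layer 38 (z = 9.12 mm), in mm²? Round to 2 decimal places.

At z = 9.12 mm: the sphere is absent (|z−center|=5.120 > r=4); the 9.5×5 cube at (9.5, 10.5) contributes its full rectangle (area 47.50 mm²); the cylinder at (7.5, 12) does not reach this height (z outside [1.5, 8.5]); Combining (union): only the 9.5×5 cube at (9.5, 10.5) is present, so the union is just that shape — area = 47.50 mm²; (whole slice rotated 75° about Z — lengths, areas and connectivity unchanged). Overall, the cross-section is a single solid region. Net area = 47.50 mm².

47.50 mm²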